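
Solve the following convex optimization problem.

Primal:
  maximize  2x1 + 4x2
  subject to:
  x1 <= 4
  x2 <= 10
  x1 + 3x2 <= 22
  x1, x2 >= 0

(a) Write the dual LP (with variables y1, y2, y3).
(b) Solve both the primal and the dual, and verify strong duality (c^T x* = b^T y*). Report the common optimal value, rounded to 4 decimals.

The standard primal-dual pair for 'max c^T x s.t. A x <= b, x >= 0' is:
  Dual:  min b^T y  s.t.  A^T y >= c,  y >= 0.

So the dual LP is:
  minimize  4y1 + 10y2 + 22y3
  subject to:
    y1 + y3 >= 2
    y2 + 3y3 >= 4
    y1, y2, y3 >= 0

Solving the primal: x* = (4, 6).
  primal value c^T x* = 32.
Solving the dual: y* = (0.6667, 0, 1.3333).
  dual value b^T y* = 32.
Strong duality: c^T x* = b^T y*. Confirmed.

32


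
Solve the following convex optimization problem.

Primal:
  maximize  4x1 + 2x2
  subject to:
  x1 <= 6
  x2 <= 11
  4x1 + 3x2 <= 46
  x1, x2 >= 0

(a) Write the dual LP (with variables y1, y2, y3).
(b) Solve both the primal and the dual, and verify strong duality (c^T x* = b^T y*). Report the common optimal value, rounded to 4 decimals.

The standard primal-dual pair for 'max c^T x s.t. A x <= b, x >= 0' is:
  Dual:  min b^T y  s.t.  A^T y >= c,  y >= 0.

So the dual LP is:
  minimize  6y1 + 11y2 + 46y3
  subject to:
    y1 + 4y3 >= 4
    y2 + 3y3 >= 2
    y1, y2, y3 >= 0

Solving the primal: x* = (6, 7.3333).
  primal value c^T x* = 38.6667.
Solving the dual: y* = (1.3333, 0, 0.6667).
  dual value b^T y* = 38.6667.
Strong duality: c^T x* = b^T y*. Confirmed.

38.6667


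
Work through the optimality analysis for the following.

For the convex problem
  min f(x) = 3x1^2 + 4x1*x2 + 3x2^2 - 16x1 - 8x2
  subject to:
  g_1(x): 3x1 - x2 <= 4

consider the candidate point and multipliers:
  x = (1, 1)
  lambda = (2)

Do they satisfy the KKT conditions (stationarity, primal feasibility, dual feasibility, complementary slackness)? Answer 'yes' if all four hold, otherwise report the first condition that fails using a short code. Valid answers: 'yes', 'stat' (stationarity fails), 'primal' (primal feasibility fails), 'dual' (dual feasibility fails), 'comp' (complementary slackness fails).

Gradient of f: grad f(x) = Q x + c = (-6, 2)
Constraint values g_i(x) = a_i^T x - b_i:
  g_1((1, 1)) = -2
Stationarity residual: grad f(x) + sum_i lambda_i a_i = (0, 0)
  -> stationarity OK
Primal feasibility (all g_i <= 0): OK
Dual feasibility (all lambda_i >= 0): OK
Complementary slackness (lambda_i * g_i(x) = 0 for all i): FAILS

Verdict: the first failing condition is complementary_slackness -> comp.

comp


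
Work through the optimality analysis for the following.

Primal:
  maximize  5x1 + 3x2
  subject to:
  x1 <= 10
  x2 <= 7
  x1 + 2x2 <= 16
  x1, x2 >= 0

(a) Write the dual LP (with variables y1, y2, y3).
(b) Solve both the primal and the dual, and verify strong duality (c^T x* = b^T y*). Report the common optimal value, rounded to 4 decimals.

The standard primal-dual pair for 'max c^T x s.t. A x <= b, x >= 0' is:
  Dual:  min b^T y  s.t.  A^T y >= c,  y >= 0.

So the dual LP is:
  minimize  10y1 + 7y2 + 16y3
  subject to:
    y1 + y3 >= 5
    y2 + 2y3 >= 3
    y1, y2, y3 >= 0

Solving the primal: x* = (10, 3).
  primal value c^T x* = 59.
Solving the dual: y* = (3.5, 0, 1.5).
  dual value b^T y* = 59.
Strong duality: c^T x* = b^T y*. Confirmed.

59


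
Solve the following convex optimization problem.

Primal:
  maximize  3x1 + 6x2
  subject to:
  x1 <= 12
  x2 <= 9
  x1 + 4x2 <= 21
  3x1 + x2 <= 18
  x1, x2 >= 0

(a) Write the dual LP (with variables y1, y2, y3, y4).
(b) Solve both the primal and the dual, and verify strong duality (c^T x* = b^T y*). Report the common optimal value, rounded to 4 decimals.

The standard primal-dual pair for 'max c^T x s.t. A x <= b, x >= 0' is:
  Dual:  min b^T y  s.t.  A^T y >= c,  y >= 0.

So the dual LP is:
  minimize  12y1 + 9y2 + 21y3 + 18y4
  subject to:
    y1 + y3 + 3y4 >= 3
    y2 + 4y3 + y4 >= 6
    y1, y2, y3, y4 >= 0

Solving the primal: x* = (4.6364, 4.0909).
  primal value c^T x* = 38.4545.
Solving the dual: y* = (0, 0, 1.3636, 0.5455).
  dual value b^T y* = 38.4545.
Strong duality: c^T x* = b^T y*. Confirmed.

38.4545


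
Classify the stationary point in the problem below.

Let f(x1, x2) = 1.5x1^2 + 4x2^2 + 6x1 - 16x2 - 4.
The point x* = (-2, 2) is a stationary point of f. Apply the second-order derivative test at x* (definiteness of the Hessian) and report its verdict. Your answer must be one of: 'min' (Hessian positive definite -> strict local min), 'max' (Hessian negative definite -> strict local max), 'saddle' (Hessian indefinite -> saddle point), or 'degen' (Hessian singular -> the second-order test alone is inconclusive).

Compute the Hessian H = grad^2 f:
  H = [[3, 0], [0, 8]]
Verify stationarity: grad f(x*) = H x* + g = (0, 0).
Eigenvalues of H: 3, 8.
Both eigenvalues > 0, so H is positive definite -> x* is a strict local min.

min


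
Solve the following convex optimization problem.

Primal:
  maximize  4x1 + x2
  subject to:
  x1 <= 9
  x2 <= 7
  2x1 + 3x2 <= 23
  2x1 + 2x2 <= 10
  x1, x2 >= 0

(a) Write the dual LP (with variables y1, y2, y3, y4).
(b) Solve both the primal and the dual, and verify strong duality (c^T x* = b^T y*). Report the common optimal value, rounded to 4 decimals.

The standard primal-dual pair for 'max c^T x s.t. A x <= b, x >= 0' is:
  Dual:  min b^T y  s.t.  A^T y >= c,  y >= 0.

So the dual LP is:
  minimize  9y1 + 7y2 + 23y3 + 10y4
  subject to:
    y1 + 2y3 + 2y4 >= 4
    y2 + 3y3 + 2y4 >= 1
    y1, y2, y3, y4 >= 0

Solving the primal: x* = (5, 0).
  primal value c^T x* = 20.
Solving the dual: y* = (0, 0, 0, 2).
  dual value b^T y* = 20.
Strong duality: c^T x* = b^T y*. Confirmed.

20


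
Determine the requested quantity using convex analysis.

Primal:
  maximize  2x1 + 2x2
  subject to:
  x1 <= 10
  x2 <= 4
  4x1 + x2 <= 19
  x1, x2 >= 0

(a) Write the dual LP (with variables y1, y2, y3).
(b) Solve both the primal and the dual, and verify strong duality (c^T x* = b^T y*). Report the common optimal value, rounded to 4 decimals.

The standard primal-dual pair for 'max c^T x s.t. A x <= b, x >= 0' is:
  Dual:  min b^T y  s.t.  A^T y >= c,  y >= 0.

So the dual LP is:
  minimize  10y1 + 4y2 + 19y3
  subject to:
    y1 + 4y3 >= 2
    y2 + y3 >= 2
    y1, y2, y3 >= 0

Solving the primal: x* = (3.75, 4).
  primal value c^T x* = 15.5.
Solving the dual: y* = (0, 1.5, 0.5).
  dual value b^T y* = 15.5.
Strong duality: c^T x* = b^T y*. Confirmed.

15.5


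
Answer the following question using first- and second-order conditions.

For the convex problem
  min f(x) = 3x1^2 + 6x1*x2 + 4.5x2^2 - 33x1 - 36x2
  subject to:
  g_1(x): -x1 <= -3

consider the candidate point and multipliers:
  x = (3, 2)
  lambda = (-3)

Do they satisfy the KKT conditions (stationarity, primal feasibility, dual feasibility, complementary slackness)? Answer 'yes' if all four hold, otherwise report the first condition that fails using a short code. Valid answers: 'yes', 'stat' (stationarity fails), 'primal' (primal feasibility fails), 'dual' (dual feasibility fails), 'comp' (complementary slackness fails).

Gradient of f: grad f(x) = Q x + c = (-3, 0)
Constraint values g_i(x) = a_i^T x - b_i:
  g_1((3, 2)) = 0
Stationarity residual: grad f(x) + sum_i lambda_i a_i = (0, 0)
  -> stationarity OK
Primal feasibility (all g_i <= 0): OK
Dual feasibility (all lambda_i >= 0): FAILS
Complementary slackness (lambda_i * g_i(x) = 0 for all i): OK

Verdict: the first failing condition is dual_feasibility -> dual.

dual


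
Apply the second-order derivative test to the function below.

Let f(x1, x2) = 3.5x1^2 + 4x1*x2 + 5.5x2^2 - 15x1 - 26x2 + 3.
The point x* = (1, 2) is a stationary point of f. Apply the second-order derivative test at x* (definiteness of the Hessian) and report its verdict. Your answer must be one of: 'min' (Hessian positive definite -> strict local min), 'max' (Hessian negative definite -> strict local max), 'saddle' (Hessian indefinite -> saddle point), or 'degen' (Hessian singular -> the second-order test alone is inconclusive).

Compute the Hessian H = grad^2 f:
  H = [[7, 4], [4, 11]]
Verify stationarity: grad f(x*) = H x* + g = (0, 0).
Eigenvalues of H: 4.5279, 13.4721.
Both eigenvalues > 0, so H is positive definite -> x* is a strict local min.

min


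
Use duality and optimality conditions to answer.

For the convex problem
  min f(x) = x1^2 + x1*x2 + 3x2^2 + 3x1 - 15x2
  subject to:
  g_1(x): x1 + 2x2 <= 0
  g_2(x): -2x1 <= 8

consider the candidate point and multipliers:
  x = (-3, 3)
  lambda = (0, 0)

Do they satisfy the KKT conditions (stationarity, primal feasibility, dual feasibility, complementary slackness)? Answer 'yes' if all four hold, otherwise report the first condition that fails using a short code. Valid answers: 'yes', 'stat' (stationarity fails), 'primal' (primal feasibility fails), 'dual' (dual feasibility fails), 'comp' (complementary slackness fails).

Gradient of f: grad f(x) = Q x + c = (0, 0)
Constraint values g_i(x) = a_i^T x - b_i:
  g_1((-3, 3)) = 3
  g_2((-3, 3)) = -2
Stationarity residual: grad f(x) + sum_i lambda_i a_i = (0, 0)
  -> stationarity OK
Primal feasibility (all g_i <= 0): FAILS
Dual feasibility (all lambda_i >= 0): OK
Complementary slackness (lambda_i * g_i(x) = 0 for all i): OK

Verdict: the first failing condition is primal_feasibility -> primal.

primal


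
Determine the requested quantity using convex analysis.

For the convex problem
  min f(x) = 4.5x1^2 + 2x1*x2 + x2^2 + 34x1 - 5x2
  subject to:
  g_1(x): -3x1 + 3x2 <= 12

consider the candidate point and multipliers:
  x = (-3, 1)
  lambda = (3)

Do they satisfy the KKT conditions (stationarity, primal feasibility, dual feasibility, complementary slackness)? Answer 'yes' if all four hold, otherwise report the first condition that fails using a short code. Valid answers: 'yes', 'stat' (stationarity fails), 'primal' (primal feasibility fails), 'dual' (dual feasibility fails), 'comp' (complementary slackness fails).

Gradient of f: grad f(x) = Q x + c = (9, -9)
Constraint values g_i(x) = a_i^T x - b_i:
  g_1((-3, 1)) = 0
Stationarity residual: grad f(x) + sum_i lambda_i a_i = (0, 0)
  -> stationarity OK
Primal feasibility (all g_i <= 0): OK
Dual feasibility (all lambda_i >= 0): OK
Complementary slackness (lambda_i * g_i(x) = 0 for all i): OK

Verdict: yes, KKT holds.

yes


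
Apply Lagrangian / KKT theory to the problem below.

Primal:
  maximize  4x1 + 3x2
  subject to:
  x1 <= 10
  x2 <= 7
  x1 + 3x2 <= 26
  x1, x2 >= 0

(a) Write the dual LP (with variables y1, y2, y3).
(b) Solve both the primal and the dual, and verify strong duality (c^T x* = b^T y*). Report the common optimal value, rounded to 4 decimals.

The standard primal-dual pair for 'max c^T x s.t. A x <= b, x >= 0' is:
  Dual:  min b^T y  s.t.  A^T y >= c,  y >= 0.

So the dual LP is:
  minimize  10y1 + 7y2 + 26y3
  subject to:
    y1 + y3 >= 4
    y2 + 3y3 >= 3
    y1, y2, y3 >= 0

Solving the primal: x* = (10, 5.3333).
  primal value c^T x* = 56.
Solving the dual: y* = (3, 0, 1).
  dual value b^T y* = 56.
Strong duality: c^T x* = b^T y*. Confirmed.

56


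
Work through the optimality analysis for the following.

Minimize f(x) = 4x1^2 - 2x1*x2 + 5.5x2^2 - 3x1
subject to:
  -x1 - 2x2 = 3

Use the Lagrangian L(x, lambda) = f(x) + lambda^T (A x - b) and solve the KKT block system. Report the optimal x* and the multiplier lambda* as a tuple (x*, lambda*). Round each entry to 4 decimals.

Form the Lagrangian:
  L(x, lambda) = (1/2) x^T Q x + c^T x + lambda^T (A x - b)
Stationarity (grad_x L = 0): Q x + c + A^T lambda = 0.
Primal feasibility: A x = b.

This gives the KKT block system:
  [ Q   A^T ] [ x     ]   [-c ]
  [ A    0  ] [ lambda ] = [ b ]

Solving the linear system:
  x*      = (-0.6471, -1.1765)
  lambda* = (-5.8235)
  f(x*)   = 9.7059

x* = (-0.6471, -1.1765), lambda* = (-5.8235)


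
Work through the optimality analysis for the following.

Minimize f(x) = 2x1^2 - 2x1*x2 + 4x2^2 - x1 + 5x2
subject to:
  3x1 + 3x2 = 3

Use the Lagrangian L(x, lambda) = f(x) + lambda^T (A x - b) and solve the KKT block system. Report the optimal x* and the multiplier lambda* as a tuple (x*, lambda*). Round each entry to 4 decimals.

Form the Lagrangian:
  L(x, lambda) = (1/2) x^T Q x + c^T x + lambda^T (A x - b)
Stationarity (grad_x L = 0): Q x + c + A^T lambda = 0.
Primal feasibility: A x = b.

This gives the KKT block system:
  [ Q   A^T ] [ x     ]   [-c ]
  [ A    0  ] [ lambda ] = [ b ]

Solving the linear system:
  x*      = (1, 0)
  lambda* = (-1)
  f(x*)   = 1

x* = (1, 0), lambda* = (-1)


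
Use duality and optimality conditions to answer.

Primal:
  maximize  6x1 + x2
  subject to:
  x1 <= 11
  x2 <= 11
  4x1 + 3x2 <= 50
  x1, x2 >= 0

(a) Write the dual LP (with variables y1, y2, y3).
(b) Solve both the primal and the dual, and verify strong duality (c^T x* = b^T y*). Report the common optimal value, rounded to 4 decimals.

The standard primal-dual pair for 'max c^T x s.t. A x <= b, x >= 0' is:
  Dual:  min b^T y  s.t.  A^T y >= c,  y >= 0.

So the dual LP is:
  minimize  11y1 + 11y2 + 50y3
  subject to:
    y1 + 4y3 >= 6
    y2 + 3y3 >= 1
    y1, y2, y3 >= 0

Solving the primal: x* = (11, 2).
  primal value c^T x* = 68.
Solving the dual: y* = (4.6667, 0, 0.3333).
  dual value b^T y* = 68.
Strong duality: c^T x* = b^T y*. Confirmed.

68


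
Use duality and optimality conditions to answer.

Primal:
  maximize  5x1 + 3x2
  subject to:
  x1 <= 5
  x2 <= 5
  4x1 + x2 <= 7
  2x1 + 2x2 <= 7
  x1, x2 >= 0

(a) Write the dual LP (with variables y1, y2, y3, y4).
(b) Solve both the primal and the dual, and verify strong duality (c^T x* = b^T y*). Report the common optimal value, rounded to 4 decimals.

The standard primal-dual pair for 'max c^T x s.t. A x <= b, x >= 0' is:
  Dual:  min b^T y  s.t.  A^T y >= c,  y >= 0.

So the dual LP is:
  minimize  5y1 + 5y2 + 7y3 + 7y4
  subject to:
    y1 + 4y3 + 2y4 >= 5
    y2 + y3 + 2y4 >= 3
    y1, y2, y3, y4 >= 0

Solving the primal: x* = (1.1667, 2.3333).
  primal value c^T x* = 12.8333.
Solving the dual: y* = (0, 0, 0.6667, 1.1667).
  dual value b^T y* = 12.8333.
Strong duality: c^T x* = b^T y*. Confirmed.

12.8333


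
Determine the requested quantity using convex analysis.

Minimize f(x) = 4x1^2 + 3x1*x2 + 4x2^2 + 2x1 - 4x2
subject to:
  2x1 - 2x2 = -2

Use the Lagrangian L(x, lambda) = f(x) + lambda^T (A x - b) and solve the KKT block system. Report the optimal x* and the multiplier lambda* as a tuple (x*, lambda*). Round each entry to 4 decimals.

Form the Lagrangian:
  L(x, lambda) = (1/2) x^T Q x + c^T x + lambda^T (A x - b)
Stationarity (grad_x L = 0): Q x + c + A^T lambda = 0.
Primal feasibility: A x = b.

This gives the KKT block system:
  [ Q   A^T ] [ x     ]   [-c ]
  [ A    0  ] [ lambda ] = [ b ]

Solving the linear system:
  x*      = (-0.4091, 0.5909)
  lambda* = (-0.25)
  f(x*)   = -1.8409

x* = (-0.4091, 0.5909), lambda* = (-0.25)


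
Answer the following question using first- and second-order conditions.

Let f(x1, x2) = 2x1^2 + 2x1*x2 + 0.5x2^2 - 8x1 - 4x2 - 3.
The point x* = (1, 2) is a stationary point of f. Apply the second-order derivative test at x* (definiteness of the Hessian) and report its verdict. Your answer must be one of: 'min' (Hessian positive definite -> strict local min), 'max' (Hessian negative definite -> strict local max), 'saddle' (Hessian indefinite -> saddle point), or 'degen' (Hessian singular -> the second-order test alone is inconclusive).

Compute the Hessian H = grad^2 f:
  H = [[4, 2], [2, 1]]
Verify stationarity: grad f(x*) = H x* + g = (0, 0).
Eigenvalues of H: 0, 5.
H has a zero eigenvalue (singular; positive semidefinite but not definite), so H is neither positive definite, negative definite, nor indefinite. The second-order test alone is inconclusive -> degen.
(Indeed, f is constant along the null direction of H through x*, so x* is not a strict local extremum.)

degen


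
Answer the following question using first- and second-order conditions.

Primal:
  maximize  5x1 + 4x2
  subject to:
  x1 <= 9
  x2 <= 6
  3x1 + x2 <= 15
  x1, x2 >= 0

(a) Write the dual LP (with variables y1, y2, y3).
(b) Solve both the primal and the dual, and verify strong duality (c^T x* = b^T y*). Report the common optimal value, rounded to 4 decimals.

The standard primal-dual pair for 'max c^T x s.t. A x <= b, x >= 0' is:
  Dual:  min b^T y  s.t.  A^T y >= c,  y >= 0.

So the dual LP is:
  minimize  9y1 + 6y2 + 15y3
  subject to:
    y1 + 3y3 >= 5
    y2 + y3 >= 4
    y1, y2, y3 >= 0

Solving the primal: x* = (3, 6).
  primal value c^T x* = 39.
Solving the dual: y* = (0, 2.3333, 1.6667).
  dual value b^T y* = 39.
Strong duality: c^T x* = b^T y*. Confirmed.

39


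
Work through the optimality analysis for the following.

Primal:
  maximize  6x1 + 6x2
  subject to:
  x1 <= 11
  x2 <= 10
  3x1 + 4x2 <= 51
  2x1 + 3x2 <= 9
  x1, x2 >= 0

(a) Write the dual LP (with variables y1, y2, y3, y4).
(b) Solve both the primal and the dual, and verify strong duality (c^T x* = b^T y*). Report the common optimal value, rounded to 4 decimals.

The standard primal-dual pair for 'max c^T x s.t. A x <= b, x >= 0' is:
  Dual:  min b^T y  s.t.  A^T y >= c,  y >= 0.

So the dual LP is:
  minimize  11y1 + 10y2 + 51y3 + 9y4
  subject to:
    y1 + 3y3 + 2y4 >= 6
    y2 + 4y3 + 3y4 >= 6
    y1, y2, y3, y4 >= 0

Solving the primal: x* = (4.5, 0).
  primal value c^T x* = 27.
Solving the dual: y* = (0, 0, 0, 3).
  dual value b^T y* = 27.
Strong duality: c^T x* = b^T y*. Confirmed.

27


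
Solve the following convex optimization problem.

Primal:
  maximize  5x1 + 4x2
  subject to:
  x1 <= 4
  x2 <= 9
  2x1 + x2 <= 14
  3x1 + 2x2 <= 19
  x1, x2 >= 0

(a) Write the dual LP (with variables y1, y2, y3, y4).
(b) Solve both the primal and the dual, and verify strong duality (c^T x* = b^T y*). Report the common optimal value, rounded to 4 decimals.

The standard primal-dual pair for 'max c^T x s.t. A x <= b, x >= 0' is:
  Dual:  min b^T y  s.t.  A^T y >= c,  y >= 0.

So the dual LP is:
  minimize  4y1 + 9y2 + 14y3 + 19y4
  subject to:
    y1 + 2y3 + 3y4 >= 5
    y2 + y3 + 2y4 >= 4
    y1, y2, y3, y4 >= 0

Solving the primal: x* = (0.3333, 9).
  primal value c^T x* = 37.6667.
Solving the dual: y* = (0, 0.6667, 0, 1.6667).
  dual value b^T y* = 37.6667.
Strong duality: c^T x* = b^T y*. Confirmed.

37.6667


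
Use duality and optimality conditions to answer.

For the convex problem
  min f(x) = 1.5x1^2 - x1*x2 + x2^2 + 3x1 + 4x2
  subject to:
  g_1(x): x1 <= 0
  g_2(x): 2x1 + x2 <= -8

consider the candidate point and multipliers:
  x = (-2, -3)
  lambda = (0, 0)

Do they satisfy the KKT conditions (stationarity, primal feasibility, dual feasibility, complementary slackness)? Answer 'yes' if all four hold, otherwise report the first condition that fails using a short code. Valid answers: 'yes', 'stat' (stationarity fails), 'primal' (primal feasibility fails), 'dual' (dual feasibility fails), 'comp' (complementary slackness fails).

Gradient of f: grad f(x) = Q x + c = (0, 0)
Constraint values g_i(x) = a_i^T x - b_i:
  g_1((-2, -3)) = -2
  g_2((-2, -3)) = 1
Stationarity residual: grad f(x) + sum_i lambda_i a_i = (0, 0)
  -> stationarity OK
Primal feasibility (all g_i <= 0): FAILS
Dual feasibility (all lambda_i >= 0): OK
Complementary slackness (lambda_i * g_i(x) = 0 for all i): OK

Verdict: the first failing condition is primal_feasibility -> primal.

primal


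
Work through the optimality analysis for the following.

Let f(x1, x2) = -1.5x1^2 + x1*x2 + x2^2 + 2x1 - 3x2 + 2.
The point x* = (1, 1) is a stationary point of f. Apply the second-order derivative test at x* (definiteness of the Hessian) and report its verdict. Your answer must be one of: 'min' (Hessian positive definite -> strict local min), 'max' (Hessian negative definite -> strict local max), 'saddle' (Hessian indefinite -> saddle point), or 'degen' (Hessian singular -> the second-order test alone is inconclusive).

Compute the Hessian H = grad^2 f:
  H = [[-3, 1], [1, 2]]
Verify stationarity: grad f(x*) = H x* + g = (0, 0).
Eigenvalues of H: -3.1926, 2.1926.
Eigenvalues have mixed signs, so H is indefinite -> x* is a saddle point.

saddle


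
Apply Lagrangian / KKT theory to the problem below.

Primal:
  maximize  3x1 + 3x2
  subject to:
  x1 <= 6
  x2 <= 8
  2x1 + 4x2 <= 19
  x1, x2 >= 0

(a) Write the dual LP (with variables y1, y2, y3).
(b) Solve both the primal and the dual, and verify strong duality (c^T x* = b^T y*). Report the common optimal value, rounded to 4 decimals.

The standard primal-dual pair for 'max c^T x s.t. A x <= b, x >= 0' is:
  Dual:  min b^T y  s.t.  A^T y >= c,  y >= 0.

So the dual LP is:
  minimize  6y1 + 8y2 + 19y3
  subject to:
    y1 + 2y3 >= 3
    y2 + 4y3 >= 3
    y1, y2, y3 >= 0

Solving the primal: x* = (6, 1.75).
  primal value c^T x* = 23.25.
Solving the dual: y* = (1.5, 0, 0.75).
  dual value b^T y* = 23.25.
Strong duality: c^T x* = b^T y*. Confirmed.

23.25


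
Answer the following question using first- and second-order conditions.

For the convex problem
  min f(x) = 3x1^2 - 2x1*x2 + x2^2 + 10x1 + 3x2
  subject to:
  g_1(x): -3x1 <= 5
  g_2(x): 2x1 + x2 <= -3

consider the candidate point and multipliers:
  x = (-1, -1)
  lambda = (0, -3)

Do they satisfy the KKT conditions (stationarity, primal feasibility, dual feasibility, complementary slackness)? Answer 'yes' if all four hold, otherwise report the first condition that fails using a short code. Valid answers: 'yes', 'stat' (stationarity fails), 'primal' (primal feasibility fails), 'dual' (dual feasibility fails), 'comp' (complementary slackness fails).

Gradient of f: grad f(x) = Q x + c = (6, 3)
Constraint values g_i(x) = a_i^T x - b_i:
  g_1((-1, -1)) = -2
  g_2((-1, -1)) = 0
Stationarity residual: grad f(x) + sum_i lambda_i a_i = (0, 0)
  -> stationarity OK
Primal feasibility (all g_i <= 0): OK
Dual feasibility (all lambda_i >= 0): FAILS
Complementary slackness (lambda_i * g_i(x) = 0 for all i): OK

Verdict: the first failing condition is dual_feasibility -> dual.

dual


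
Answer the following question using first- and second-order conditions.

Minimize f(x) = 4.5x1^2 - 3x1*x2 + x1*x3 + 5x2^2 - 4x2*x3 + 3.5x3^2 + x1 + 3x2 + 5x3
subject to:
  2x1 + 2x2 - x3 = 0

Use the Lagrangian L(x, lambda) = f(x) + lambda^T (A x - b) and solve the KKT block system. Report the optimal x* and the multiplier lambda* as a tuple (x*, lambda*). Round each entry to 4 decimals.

Form the Lagrangian:
  L(x, lambda) = (1/2) x^T Q x + c^T x + lambda^T (A x - b)
Stationarity (grad_x L = 0): Q x + c + A^T lambda = 0.
Primal feasibility: A x = b.

This gives the KKT block system:
  [ Q   A^T ] [ x     ]   [-c ]
  [ A    0  ] [ lambda ] = [ b ]

Solving the linear system:
  x*      = (0.0092, -0.5989, -1.1793)
  lambda* = (-0.8503)
  f(x*)   = -3.842

x* = (0.0092, -0.5989, -1.1793), lambda* = (-0.8503)


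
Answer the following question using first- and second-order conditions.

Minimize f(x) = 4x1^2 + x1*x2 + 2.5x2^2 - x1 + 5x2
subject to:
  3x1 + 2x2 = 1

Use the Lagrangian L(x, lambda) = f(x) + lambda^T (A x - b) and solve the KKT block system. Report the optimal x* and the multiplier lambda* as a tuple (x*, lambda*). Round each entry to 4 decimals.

Form the Lagrangian:
  L(x, lambda) = (1/2) x^T Q x + c^T x + lambda^T (A x - b)
Stationarity (grad_x L = 0): Q x + c + A^T lambda = 0.
Primal feasibility: A x = b.

This gives the KKT block system:
  [ Q   A^T ] [ x     ]   [-c ]
  [ A    0  ] [ lambda ] = [ b ]

Solving the linear system:
  x*      = (0.7231, -0.5846)
  lambda* = (-1.4)
  f(x*)   = -1.1231

x* = (0.7231, -0.5846), lambda* = (-1.4)


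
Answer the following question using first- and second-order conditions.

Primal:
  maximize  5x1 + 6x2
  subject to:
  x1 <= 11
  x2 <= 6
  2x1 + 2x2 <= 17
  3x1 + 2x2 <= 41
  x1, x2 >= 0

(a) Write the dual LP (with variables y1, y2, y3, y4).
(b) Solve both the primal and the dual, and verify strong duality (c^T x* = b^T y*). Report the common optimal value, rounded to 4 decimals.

The standard primal-dual pair for 'max c^T x s.t. A x <= b, x >= 0' is:
  Dual:  min b^T y  s.t.  A^T y >= c,  y >= 0.

So the dual LP is:
  minimize  11y1 + 6y2 + 17y3 + 41y4
  subject to:
    y1 + 2y3 + 3y4 >= 5
    y2 + 2y3 + 2y4 >= 6
    y1, y2, y3, y4 >= 0

Solving the primal: x* = (2.5, 6).
  primal value c^T x* = 48.5.
Solving the dual: y* = (0, 1, 2.5, 0).
  dual value b^T y* = 48.5.
Strong duality: c^T x* = b^T y*. Confirmed.

48.5


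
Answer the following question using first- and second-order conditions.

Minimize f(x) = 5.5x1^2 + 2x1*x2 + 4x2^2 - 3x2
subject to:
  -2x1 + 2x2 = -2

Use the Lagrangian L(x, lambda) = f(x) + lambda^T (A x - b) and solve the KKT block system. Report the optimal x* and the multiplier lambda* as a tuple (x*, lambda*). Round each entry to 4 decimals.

Form the Lagrangian:
  L(x, lambda) = (1/2) x^T Q x + c^T x + lambda^T (A x - b)
Stationarity (grad_x L = 0): Q x + c + A^T lambda = 0.
Primal feasibility: A x = b.

This gives the KKT block system:
  [ Q   A^T ] [ x     ]   [-c ]
  [ A    0  ] [ lambda ] = [ b ]

Solving the linear system:
  x*      = (0.5652, -0.4348)
  lambda* = (2.6739)
  f(x*)   = 3.3261

x* = (0.5652, -0.4348), lambda* = (2.6739)


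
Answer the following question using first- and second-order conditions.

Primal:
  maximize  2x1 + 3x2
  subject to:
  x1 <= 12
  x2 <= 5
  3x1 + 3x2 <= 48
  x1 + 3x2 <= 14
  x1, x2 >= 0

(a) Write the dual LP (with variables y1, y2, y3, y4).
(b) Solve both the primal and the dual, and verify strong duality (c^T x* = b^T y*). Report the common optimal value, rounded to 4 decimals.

The standard primal-dual pair for 'max c^T x s.t. A x <= b, x >= 0' is:
  Dual:  min b^T y  s.t.  A^T y >= c,  y >= 0.

So the dual LP is:
  minimize  12y1 + 5y2 + 48y3 + 14y4
  subject to:
    y1 + 3y3 + y4 >= 2
    y2 + 3y3 + 3y4 >= 3
    y1, y2, y3, y4 >= 0

Solving the primal: x* = (12, 0.6667).
  primal value c^T x* = 26.
Solving the dual: y* = (1, 0, 0, 1).
  dual value b^T y* = 26.
Strong duality: c^T x* = b^T y*. Confirmed.

26


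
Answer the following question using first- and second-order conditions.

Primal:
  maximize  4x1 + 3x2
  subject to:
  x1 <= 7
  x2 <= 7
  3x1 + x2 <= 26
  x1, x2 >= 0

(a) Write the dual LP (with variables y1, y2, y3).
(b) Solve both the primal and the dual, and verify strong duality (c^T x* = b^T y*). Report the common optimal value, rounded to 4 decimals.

The standard primal-dual pair for 'max c^T x s.t. A x <= b, x >= 0' is:
  Dual:  min b^T y  s.t.  A^T y >= c,  y >= 0.

So the dual LP is:
  minimize  7y1 + 7y2 + 26y3
  subject to:
    y1 + 3y3 >= 4
    y2 + y3 >= 3
    y1, y2, y3 >= 0

Solving the primal: x* = (6.3333, 7).
  primal value c^T x* = 46.3333.
Solving the dual: y* = (0, 1.6667, 1.3333).
  dual value b^T y* = 46.3333.
Strong duality: c^T x* = b^T y*. Confirmed.

46.3333


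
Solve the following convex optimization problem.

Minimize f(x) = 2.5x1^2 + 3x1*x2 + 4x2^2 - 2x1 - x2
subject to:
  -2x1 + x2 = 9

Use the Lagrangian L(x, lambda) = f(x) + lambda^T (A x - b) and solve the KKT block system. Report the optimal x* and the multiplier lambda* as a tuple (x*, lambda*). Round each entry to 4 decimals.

Form the Lagrangian:
  L(x, lambda) = (1/2) x^T Q x + c^T x + lambda^T (A x - b)
Stationarity (grad_x L = 0): Q x + c + A^T lambda = 0.
Primal feasibility: A x = b.

This gives the KKT block system:
  [ Q   A^T ] [ x     ]   [-c ]
  [ A    0  ] [ lambda ] = [ b ]

Solving the linear system:
  x*      = (-3.4082, 2.1837)
  lambda* = (-6.2449)
  f(x*)   = 30.4184

x* = (-3.4082, 2.1837), lambda* = (-6.2449)


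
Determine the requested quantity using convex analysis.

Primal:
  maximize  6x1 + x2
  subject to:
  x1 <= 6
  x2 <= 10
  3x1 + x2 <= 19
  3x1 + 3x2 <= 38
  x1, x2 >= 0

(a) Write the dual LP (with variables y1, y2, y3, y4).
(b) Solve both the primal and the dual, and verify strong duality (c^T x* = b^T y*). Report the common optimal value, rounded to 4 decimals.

The standard primal-dual pair for 'max c^T x s.t. A x <= b, x >= 0' is:
  Dual:  min b^T y  s.t.  A^T y >= c,  y >= 0.

So the dual LP is:
  minimize  6y1 + 10y2 + 19y3 + 38y4
  subject to:
    y1 + 3y3 + 3y4 >= 6
    y2 + y3 + 3y4 >= 1
    y1, y2, y3, y4 >= 0

Solving the primal: x* = (6, 1).
  primal value c^T x* = 37.
Solving the dual: y* = (3, 0, 1, 0).
  dual value b^T y* = 37.
Strong duality: c^T x* = b^T y*. Confirmed.

37


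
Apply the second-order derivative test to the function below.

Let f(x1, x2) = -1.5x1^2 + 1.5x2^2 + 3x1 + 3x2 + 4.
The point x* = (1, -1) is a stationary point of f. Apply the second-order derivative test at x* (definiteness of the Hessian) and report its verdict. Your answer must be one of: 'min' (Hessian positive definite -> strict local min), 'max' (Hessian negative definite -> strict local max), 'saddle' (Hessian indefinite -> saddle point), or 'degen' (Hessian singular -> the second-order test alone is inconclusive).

Compute the Hessian H = grad^2 f:
  H = [[-3, 0], [0, 3]]
Verify stationarity: grad f(x*) = H x* + g = (0, 0).
Eigenvalues of H: -3, 3.
Eigenvalues have mixed signs, so H is indefinite -> x* is a saddle point.

saddle


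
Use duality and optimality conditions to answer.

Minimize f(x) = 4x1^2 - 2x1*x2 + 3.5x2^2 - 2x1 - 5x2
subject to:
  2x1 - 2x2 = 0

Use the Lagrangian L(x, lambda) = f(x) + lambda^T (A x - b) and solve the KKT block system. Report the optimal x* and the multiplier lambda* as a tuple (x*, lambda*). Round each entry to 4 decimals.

Form the Lagrangian:
  L(x, lambda) = (1/2) x^T Q x + c^T x + lambda^T (A x - b)
Stationarity (grad_x L = 0): Q x + c + A^T lambda = 0.
Primal feasibility: A x = b.

This gives the KKT block system:
  [ Q   A^T ] [ x     ]   [-c ]
  [ A    0  ] [ lambda ] = [ b ]

Solving the linear system:
  x*      = (0.6364, 0.6364)
  lambda* = (-0.9091)
  f(x*)   = -2.2273

x* = (0.6364, 0.6364), lambda* = (-0.9091)


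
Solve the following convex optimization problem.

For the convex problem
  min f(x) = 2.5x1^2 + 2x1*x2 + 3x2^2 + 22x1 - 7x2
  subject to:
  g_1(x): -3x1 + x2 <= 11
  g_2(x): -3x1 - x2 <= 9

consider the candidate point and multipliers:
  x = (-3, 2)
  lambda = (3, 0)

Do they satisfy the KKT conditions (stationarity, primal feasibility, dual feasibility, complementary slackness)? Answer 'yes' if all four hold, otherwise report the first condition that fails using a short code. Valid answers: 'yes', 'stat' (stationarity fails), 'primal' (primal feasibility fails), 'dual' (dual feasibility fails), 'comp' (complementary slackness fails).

Gradient of f: grad f(x) = Q x + c = (11, -1)
Constraint values g_i(x) = a_i^T x - b_i:
  g_1((-3, 2)) = 0
  g_2((-3, 2)) = -2
Stationarity residual: grad f(x) + sum_i lambda_i a_i = (2, 2)
  -> stationarity FAILS
Primal feasibility (all g_i <= 0): OK
Dual feasibility (all lambda_i >= 0): OK
Complementary slackness (lambda_i * g_i(x) = 0 for all i): OK

Verdict: the first failing condition is stationarity -> stat.

stat


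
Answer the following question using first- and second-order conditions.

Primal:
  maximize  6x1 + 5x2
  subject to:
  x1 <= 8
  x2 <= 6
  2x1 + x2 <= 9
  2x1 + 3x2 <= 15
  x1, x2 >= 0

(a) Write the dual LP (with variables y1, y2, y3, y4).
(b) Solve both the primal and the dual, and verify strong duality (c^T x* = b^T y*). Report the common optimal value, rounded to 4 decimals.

The standard primal-dual pair for 'max c^T x s.t. A x <= b, x >= 0' is:
  Dual:  min b^T y  s.t.  A^T y >= c,  y >= 0.

So the dual LP is:
  minimize  8y1 + 6y2 + 9y3 + 15y4
  subject to:
    y1 + 2y3 + 2y4 >= 6
    y2 + y3 + 3y4 >= 5
    y1, y2, y3, y4 >= 0

Solving the primal: x* = (3, 3).
  primal value c^T x* = 33.
Solving the dual: y* = (0, 0, 2, 1).
  dual value b^T y* = 33.
Strong duality: c^T x* = b^T y*. Confirmed.

33


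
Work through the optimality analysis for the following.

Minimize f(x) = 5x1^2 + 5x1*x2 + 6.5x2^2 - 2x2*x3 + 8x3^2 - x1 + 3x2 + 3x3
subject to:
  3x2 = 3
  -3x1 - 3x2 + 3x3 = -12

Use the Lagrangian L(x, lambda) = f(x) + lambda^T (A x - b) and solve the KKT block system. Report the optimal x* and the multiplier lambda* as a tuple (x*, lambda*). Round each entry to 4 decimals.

Form the Lagrangian:
  L(x, lambda) = (1/2) x^T Q x + c^T x + lambda^T (A x - b)
Stationarity (grad_x L = 0): Q x + c + A^T lambda = 0.
Primal feasibility: A x = b.

This gives the KKT block system:
  [ Q   A^T ] [ x     ]   [-c ]
  [ A    0  ] [ lambda ] = [ b ]

Solving the linear system:
  x*      = (1.6538, 1, -1.3462)
  lambda* = (-2.141, 6.8462)
  f(x*)   = 42.9423

x* = (1.6538, 1, -1.3462), lambda* = (-2.141, 6.8462)


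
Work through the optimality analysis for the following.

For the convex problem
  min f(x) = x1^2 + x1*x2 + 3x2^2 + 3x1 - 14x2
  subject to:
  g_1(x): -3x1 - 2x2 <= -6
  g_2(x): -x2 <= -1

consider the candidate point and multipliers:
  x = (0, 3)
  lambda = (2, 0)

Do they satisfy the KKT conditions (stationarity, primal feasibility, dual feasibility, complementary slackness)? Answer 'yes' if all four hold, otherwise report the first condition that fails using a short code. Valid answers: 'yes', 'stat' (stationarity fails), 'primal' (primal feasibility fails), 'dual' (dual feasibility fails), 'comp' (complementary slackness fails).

Gradient of f: grad f(x) = Q x + c = (6, 4)
Constraint values g_i(x) = a_i^T x - b_i:
  g_1((0, 3)) = 0
  g_2((0, 3)) = -2
Stationarity residual: grad f(x) + sum_i lambda_i a_i = (0, 0)
  -> stationarity OK
Primal feasibility (all g_i <= 0): OK
Dual feasibility (all lambda_i >= 0): OK
Complementary slackness (lambda_i * g_i(x) = 0 for all i): OK

Verdict: yes, KKT holds.

yes


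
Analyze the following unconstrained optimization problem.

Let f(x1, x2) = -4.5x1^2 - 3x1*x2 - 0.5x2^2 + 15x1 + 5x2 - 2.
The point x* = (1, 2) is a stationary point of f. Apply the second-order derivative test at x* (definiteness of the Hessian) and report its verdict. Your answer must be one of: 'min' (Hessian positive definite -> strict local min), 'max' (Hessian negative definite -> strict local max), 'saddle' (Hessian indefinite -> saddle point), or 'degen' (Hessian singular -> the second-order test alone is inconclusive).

Compute the Hessian H = grad^2 f:
  H = [[-9, -3], [-3, -1]]
Verify stationarity: grad f(x*) = H x* + g = (0, 0).
Eigenvalues of H: -10, 0.
H has a zero eigenvalue (singular; negative semidefinite but not definite), so H is neither positive definite, negative definite, nor indefinite. The second-order test alone is inconclusive -> degen.
(Indeed, f is constant along the null direction of H through x*, so x* is not a strict local extremum.)

degen


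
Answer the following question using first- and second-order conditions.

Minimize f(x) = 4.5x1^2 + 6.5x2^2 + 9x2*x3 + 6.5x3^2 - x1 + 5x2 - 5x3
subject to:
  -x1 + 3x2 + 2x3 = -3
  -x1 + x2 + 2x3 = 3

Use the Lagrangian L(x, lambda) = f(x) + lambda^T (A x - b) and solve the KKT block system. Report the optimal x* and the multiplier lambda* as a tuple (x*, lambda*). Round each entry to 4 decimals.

Form the Lagrangian:
  L(x, lambda) = (1/2) x^T Q x + c^T x + lambda^T (A x - b)
Stationarity (grad_x L = 0): Q x + c + A^T lambda = 0.
Primal feasibility: A x = b.

This gives the KKT block system:
  [ Q   A^T ] [ x     ]   [-c ]
  [ A    0  ] [ lambda ] = [ b ]

Solving the linear system:
  x*      = (-0.2041, -3, 2.898)
  lambda* = (5.3776, -8.2143)
  f(x*)   = 5.7449

x* = (-0.2041, -3, 2.898), lambda* = (5.3776, -8.2143)


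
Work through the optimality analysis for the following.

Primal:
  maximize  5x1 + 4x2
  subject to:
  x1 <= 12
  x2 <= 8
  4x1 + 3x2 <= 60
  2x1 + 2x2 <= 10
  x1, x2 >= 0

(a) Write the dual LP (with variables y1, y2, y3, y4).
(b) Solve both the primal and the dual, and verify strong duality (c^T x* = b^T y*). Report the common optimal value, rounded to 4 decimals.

The standard primal-dual pair for 'max c^T x s.t. A x <= b, x >= 0' is:
  Dual:  min b^T y  s.t.  A^T y >= c,  y >= 0.

So the dual LP is:
  minimize  12y1 + 8y2 + 60y3 + 10y4
  subject to:
    y1 + 4y3 + 2y4 >= 5
    y2 + 3y3 + 2y4 >= 4
    y1, y2, y3, y4 >= 0

Solving the primal: x* = (5, 0).
  primal value c^T x* = 25.
Solving the dual: y* = (0, 0, 0, 2.5).
  dual value b^T y* = 25.
Strong duality: c^T x* = b^T y*. Confirmed.

25


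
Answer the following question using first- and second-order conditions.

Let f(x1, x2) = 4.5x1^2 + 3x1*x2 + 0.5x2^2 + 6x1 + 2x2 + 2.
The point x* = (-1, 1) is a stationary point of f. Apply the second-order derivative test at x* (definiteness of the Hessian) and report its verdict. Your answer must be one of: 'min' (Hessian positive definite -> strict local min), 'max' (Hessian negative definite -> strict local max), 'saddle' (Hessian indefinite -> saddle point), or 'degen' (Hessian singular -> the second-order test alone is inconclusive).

Compute the Hessian H = grad^2 f:
  H = [[9, 3], [3, 1]]
Verify stationarity: grad f(x*) = H x* + g = (0, 0).
Eigenvalues of H: 0, 10.
H has a zero eigenvalue (singular; positive semidefinite but not definite), so H is neither positive definite, negative definite, nor indefinite. The second-order test alone is inconclusive -> degen.
(Indeed, f is constant along the null direction of H through x*, so x* is not a strict local extremum.)

degen


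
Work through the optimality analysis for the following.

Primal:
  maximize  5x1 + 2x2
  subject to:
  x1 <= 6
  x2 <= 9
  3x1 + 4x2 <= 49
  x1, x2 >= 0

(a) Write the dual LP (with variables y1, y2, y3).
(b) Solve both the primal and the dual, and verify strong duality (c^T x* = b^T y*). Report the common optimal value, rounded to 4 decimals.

The standard primal-dual pair for 'max c^T x s.t. A x <= b, x >= 0' is:
  Dual:  min b^T y  s.t.  A^T y >= c,  y >= 0.

So the dual LP is:
  minimize  6y1 + 9y2 + 49y3
  subject to:
    y1 + 3y3 >= 5
    y2 + 4y3 >= 2
    y1, y2, y3 >= 0

Solving the primal: x* = (6, 7.75).
  primal value c^T x* = 45.5.
Solving the dual: y* = (3.5, 0, 0.5).
  dual value b^T y* = 45.5.
Strong duality: c^T x* = b^T y*. Confirmed.

45.5


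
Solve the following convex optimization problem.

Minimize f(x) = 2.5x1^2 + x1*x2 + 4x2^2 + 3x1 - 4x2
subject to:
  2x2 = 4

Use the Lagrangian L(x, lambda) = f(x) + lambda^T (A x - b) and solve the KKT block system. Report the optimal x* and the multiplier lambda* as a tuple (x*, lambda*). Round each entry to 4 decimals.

Form the Lagrangian:
  L(x, lambda) = (1/2) x^T Q x + c^T x + lambda^T (A x - b)
Stationarity (grad_x L = 0): Q x + c + A^T lambda = 0.
Primal feasibility: A x = b.

This gives the KKT block system:
  [ Q   A^T ] [ x     ]   [-c ]
  [ A    0  ] [ lambda ] = [ b ]

Solving the linear system:
  x*      = (-1, 2)
  lambda* = (-5.5)
  f(x*)   = 5.5

x* = (-1, 2), lambda* = (-5.5)


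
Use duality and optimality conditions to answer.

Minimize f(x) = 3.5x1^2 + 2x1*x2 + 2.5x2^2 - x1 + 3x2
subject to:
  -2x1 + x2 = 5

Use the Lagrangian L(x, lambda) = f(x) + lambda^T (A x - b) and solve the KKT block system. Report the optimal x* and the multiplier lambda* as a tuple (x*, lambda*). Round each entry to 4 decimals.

Form the Lagrangian:
  L(x, lambda) = (1/2) x^T Q x + c^T x + lambda^T (A x - b)
Stationarity (grad_x L = 0): Q x + c + A^T lambda = 0.
Primal feasibility: A x = b.

This gives the KKT block system:
  [ Q   A^T ] [ x     ]   [-c ]
  [ A    0  ] [ lambda ] = [ b ]

Solving the linear system:
  x*      = (-1.8571, 1.2857)
  lambda* = (-5.7143)
  f(x*)   = 17.1429

x* = (-1.8571, 1.2857), lambda* = (-5.7143)


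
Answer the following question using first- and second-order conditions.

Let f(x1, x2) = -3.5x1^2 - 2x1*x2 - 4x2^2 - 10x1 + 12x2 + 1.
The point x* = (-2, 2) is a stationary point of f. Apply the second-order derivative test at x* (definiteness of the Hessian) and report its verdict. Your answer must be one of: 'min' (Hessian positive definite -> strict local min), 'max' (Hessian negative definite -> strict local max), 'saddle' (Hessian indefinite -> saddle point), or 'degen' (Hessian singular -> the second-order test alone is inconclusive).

Compute the Hessian H = grad^2 f:
  H = [[-7, -2], [-2, -8]]
Verify stationarity: grad f(x*) = H x* + g = (0, 0).
Eigenvalues of H: -9.5616, -5.4384.
Both eigenvalues < 0, so H is negative definite -> x* is a strict local max.

max


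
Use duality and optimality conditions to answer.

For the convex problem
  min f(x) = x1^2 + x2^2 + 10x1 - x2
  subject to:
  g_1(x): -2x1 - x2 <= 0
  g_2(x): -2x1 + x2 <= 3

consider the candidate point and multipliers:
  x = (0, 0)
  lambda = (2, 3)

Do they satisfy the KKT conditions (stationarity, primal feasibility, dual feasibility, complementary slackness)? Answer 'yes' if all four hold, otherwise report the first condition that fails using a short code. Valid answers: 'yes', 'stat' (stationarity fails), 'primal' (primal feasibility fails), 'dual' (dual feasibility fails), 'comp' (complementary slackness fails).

Gradient of f: grad f(x) = Q x + c = (10, -1)
Constraint values g_i(x) = a_i^T x - b_i:
  g_1((0, 0)) = 0
  g_2((0, 0)) = -3
Stationarity residual: grad f(x) + sum_i lambda_i a_i = (0, 0)
  -> stationarity OK
Primal feasibility (all g_i <= 0): OK
Dual feasibility (all lambda_i >= 0): OK
Complementary slackness (lambda_i * g_i(x) = 0 for all i): FAILS

Verdict: the first failing condition is complementary_slackness -> comp.

comp
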